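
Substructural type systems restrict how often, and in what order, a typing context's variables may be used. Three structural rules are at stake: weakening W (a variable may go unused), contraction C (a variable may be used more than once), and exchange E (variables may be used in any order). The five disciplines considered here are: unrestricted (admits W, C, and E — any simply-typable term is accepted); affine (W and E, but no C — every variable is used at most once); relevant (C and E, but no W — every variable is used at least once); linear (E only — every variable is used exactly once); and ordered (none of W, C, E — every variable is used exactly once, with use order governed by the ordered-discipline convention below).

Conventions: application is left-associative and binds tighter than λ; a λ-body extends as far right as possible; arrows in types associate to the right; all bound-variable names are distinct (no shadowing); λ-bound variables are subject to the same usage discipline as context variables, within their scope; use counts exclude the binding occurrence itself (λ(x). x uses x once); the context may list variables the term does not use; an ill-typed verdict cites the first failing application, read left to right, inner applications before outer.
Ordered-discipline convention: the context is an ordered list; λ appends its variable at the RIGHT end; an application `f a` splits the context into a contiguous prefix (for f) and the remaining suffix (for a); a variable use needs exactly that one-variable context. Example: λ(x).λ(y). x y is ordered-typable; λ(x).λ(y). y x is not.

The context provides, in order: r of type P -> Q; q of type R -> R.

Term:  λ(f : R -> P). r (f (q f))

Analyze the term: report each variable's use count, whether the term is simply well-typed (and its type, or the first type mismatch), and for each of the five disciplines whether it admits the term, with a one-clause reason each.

variable uses: r=1; q=1; f (λ-bound)=2
left-to-right use order: r, f, q, f
typing: ill-typed: a function awaiting R gets R -> P
ordered ✗ (the type mismatch rejects it)
linear ✗ (not simply typable)
affine ✗ (fails simple typing)
relevant ✗ (a type mismatch blocks all five)
unrestricted ✗ (the type mismatch rejects it)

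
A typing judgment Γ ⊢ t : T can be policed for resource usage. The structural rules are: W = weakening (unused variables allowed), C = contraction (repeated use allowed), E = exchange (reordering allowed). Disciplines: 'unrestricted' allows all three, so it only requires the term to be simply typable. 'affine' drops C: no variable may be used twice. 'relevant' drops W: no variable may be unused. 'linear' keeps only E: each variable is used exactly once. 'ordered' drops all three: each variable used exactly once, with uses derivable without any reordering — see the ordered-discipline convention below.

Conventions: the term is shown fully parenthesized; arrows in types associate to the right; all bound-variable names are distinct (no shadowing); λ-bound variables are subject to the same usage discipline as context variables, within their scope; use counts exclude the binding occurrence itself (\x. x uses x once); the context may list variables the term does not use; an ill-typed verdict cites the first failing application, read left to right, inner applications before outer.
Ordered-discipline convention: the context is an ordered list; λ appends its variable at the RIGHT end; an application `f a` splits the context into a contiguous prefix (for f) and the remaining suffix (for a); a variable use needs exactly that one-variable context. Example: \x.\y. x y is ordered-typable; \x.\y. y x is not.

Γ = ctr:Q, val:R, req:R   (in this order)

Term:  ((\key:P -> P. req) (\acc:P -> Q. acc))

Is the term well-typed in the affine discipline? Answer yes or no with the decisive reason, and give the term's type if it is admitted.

no — not simply typable
counts: ctr=0; val=0; req=1; key [bound]=0; acc [bound]=1
left-to-right use order: req, acc
typing: ill-typed: a function awaiting P -> P gets (P -> Q) -> P -> Q
per-discipline verdicts: ordered ✗ · linear ✗ · affine ✗ · relevant ✗ · unrestricted ✗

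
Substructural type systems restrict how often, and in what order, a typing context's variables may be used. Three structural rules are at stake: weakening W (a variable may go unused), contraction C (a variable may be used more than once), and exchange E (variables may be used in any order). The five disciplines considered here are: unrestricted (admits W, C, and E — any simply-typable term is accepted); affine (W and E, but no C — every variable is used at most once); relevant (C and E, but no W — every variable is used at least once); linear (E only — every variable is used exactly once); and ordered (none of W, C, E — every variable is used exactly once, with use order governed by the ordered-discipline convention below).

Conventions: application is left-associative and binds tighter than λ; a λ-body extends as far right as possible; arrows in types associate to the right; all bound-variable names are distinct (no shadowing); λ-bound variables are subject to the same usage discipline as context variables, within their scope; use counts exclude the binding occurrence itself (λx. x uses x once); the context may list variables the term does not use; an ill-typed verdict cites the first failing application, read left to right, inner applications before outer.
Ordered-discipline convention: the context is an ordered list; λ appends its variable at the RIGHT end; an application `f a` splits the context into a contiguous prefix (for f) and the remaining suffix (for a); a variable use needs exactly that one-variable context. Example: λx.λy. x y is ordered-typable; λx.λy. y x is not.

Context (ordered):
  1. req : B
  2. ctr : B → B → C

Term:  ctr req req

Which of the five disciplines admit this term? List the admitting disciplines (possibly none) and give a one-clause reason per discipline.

accepted by: relevant, unrestricted
counts: req ×2; ctr ×1
use order (left to right): ctr, req, req
typing: well-typed — term : C
ordered: ✗, req ×2 used more than once (contraction)
linear: ✗, req ×2 used more than once (contraction)
affine: ✗, req ×2 used more than once (contraction)
relevant: ✓, none of req, ctr goes unused
unrestricted: ✓, typability at C is all that's needed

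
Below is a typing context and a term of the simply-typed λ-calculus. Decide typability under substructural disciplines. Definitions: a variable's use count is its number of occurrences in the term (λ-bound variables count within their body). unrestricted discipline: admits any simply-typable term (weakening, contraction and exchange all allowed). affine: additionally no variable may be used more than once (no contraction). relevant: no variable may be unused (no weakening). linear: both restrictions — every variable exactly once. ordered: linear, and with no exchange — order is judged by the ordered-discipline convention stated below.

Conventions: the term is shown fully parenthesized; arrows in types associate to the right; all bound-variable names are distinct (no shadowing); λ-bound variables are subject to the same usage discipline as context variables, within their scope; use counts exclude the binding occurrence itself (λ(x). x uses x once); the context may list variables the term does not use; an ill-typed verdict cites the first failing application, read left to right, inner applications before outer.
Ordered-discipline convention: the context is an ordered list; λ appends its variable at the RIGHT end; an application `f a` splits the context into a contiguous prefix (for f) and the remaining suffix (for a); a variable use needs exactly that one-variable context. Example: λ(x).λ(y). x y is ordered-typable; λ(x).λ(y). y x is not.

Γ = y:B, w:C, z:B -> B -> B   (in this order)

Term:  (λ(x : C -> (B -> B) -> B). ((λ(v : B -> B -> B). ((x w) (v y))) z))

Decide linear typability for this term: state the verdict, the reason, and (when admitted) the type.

yes — exactly-once usage across y, w, z, x, v; term : (C -> (B -> B) -> B) -> B
usage: y=1; w=1; z=1; x [bound]=1; v [bound]=1
use order (left to right): x, w, v, y, z
typing: ✓ — (C -> (B -> B) -> B) -> B
summary: ordered ✗; linear ✓; affine ✓; relevant ✓; unrestricted ✓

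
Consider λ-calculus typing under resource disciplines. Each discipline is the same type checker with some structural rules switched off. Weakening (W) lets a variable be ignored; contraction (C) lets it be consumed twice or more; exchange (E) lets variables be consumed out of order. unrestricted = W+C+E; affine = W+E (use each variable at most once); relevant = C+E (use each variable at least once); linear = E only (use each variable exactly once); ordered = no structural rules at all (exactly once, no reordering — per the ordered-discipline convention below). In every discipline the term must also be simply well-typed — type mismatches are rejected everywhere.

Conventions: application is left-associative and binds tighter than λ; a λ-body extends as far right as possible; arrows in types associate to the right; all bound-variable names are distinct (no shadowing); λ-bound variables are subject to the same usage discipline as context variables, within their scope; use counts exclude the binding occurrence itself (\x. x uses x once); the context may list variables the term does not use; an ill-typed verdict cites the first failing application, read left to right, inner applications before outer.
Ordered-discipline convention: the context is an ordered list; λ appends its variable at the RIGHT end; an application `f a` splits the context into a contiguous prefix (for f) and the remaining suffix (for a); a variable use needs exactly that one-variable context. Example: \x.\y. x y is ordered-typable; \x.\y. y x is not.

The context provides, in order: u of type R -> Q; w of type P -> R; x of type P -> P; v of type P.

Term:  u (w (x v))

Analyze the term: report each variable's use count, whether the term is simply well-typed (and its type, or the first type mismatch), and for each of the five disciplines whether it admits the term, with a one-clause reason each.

counts: u: 1×, w: 1×, x: 1×, v: 1×
uses in reading order: u, w, x, v
typing: ✓ — Q
ordered: ✓ — single-use (u, w, x, v), ordered derivation ok
linear: ✓ — single use per variable (u, w, x, v)
affine: ✓ — no duplicate uses among u, w, x, v
relevant: ✓ — every one of u, w, x, v appears
unrestricted: ✓ — typability at Q is all that's needed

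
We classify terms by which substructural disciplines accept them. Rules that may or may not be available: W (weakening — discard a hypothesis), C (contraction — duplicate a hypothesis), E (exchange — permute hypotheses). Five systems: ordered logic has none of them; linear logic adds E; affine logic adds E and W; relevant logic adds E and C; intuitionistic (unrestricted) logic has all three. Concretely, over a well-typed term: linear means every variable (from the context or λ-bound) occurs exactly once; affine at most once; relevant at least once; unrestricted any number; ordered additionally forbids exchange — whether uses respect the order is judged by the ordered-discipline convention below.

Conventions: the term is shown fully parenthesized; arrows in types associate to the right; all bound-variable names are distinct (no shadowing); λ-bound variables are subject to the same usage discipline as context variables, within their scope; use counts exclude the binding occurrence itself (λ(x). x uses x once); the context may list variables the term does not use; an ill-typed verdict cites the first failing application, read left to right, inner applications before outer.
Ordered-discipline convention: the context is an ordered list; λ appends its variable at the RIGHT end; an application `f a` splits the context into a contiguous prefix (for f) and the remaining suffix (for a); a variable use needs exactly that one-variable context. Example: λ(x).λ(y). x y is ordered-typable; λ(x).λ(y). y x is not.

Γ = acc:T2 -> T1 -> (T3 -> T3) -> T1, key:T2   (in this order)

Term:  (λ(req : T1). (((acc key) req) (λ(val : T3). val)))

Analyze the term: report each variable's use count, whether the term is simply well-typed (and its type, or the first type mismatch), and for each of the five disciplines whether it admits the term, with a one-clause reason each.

use counts: acc: 1×, key: 1×, req (bound): 1×, val (bound): 1×
order of uses: acc, key, req, val
typing: well-typed — term : T1 -> T1
ordered: ✓ — one use each (acc, key, req, val); ordered split holds
linear: ✓ — each of acc, key, req, val used exactly once
affine: ✓ — at most one use each (acc, key, req, val)
relevant: ✓ — at least one use each (acc, key, req, val)
unrestricted: ✓ — simply typable at T1 -> T1; W, C, E all held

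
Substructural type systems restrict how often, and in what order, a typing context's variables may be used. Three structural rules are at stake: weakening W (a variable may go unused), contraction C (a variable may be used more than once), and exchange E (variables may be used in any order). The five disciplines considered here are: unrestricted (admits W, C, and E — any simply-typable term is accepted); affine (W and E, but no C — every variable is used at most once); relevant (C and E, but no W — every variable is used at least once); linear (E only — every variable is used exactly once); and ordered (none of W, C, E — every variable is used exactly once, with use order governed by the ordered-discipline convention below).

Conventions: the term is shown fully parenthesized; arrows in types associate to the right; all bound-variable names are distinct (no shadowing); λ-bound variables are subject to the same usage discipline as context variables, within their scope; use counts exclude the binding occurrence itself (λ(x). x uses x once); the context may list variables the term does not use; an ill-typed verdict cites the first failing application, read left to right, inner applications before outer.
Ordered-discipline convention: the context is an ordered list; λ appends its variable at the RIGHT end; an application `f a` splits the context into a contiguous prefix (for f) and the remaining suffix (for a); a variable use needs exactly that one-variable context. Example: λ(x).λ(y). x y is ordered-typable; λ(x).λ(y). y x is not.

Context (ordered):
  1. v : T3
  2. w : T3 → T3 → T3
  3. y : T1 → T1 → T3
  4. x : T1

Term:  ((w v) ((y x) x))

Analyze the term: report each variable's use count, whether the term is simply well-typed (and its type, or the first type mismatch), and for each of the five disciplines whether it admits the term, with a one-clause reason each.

variable uses: v: 1×; w: 1×; y: 1×; x: 2×
use order (left to right): w, v, y, x, x
typing: well-typed — term : T3
ordered: ✗, needs contraction — x ×2
linear: ✗, needs contraction — x ×2
affine: ✗, needs contraction — x ×2
relevant: ✓, none of v, w, y, x goes unused
unrestricted: ✓, typability at T3 is all that's needed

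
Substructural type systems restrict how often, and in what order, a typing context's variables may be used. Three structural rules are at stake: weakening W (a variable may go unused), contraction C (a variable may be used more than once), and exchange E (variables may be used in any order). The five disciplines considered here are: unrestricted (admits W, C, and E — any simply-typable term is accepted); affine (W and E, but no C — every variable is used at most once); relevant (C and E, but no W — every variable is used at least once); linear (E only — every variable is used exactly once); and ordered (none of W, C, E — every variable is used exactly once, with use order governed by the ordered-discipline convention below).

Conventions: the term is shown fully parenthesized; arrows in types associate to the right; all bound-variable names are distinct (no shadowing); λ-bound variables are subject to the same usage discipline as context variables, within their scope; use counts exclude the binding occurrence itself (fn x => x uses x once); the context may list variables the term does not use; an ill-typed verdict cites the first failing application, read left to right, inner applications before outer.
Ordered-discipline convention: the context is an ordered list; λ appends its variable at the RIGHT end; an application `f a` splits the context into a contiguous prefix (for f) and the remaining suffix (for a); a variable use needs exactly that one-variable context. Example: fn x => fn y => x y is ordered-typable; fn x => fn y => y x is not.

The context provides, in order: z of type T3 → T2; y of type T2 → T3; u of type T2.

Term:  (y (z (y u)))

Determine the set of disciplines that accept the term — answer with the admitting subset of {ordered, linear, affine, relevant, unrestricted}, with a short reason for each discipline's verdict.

accepted by: relevant, unrestricted
use counts: z ×1; y ×2; u ×1
order of uses: y, z, y, u
typing: ✓ — T3
ordered: ✗ — uses contraction: y ×2
linear: ✗ — uses contraction: y ×2
affine: ✗ — uses contraction: y ×2
relevant: ✓ — at least one use each (z, y, u)
unrestricted: ✓ — well-typed at T3; no restrictions here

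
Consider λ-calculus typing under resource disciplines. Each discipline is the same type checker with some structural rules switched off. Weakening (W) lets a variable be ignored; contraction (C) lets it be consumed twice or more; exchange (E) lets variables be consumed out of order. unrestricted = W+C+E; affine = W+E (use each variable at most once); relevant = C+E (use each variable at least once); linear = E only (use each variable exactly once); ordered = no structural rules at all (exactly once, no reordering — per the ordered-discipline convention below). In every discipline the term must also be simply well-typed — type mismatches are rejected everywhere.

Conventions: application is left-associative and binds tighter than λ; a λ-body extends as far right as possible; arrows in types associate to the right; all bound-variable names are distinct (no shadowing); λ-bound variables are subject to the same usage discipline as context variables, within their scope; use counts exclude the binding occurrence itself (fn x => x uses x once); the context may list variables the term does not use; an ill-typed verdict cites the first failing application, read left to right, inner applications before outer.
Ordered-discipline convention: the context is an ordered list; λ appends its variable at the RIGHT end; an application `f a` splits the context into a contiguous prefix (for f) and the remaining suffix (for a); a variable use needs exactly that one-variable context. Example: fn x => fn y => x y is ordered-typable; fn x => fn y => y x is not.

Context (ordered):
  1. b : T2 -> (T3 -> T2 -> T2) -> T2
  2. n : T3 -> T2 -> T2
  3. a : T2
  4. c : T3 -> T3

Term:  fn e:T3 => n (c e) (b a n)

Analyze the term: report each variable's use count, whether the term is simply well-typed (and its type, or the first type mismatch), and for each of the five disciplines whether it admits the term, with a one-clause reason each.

counts: b: 1; n: 2; a: 1; c: 1; e (bound): 1
left-to-right use order: n, c, e, b, a, n
typing: well-typed at T3 -> T2
ordered: ✗ — needs contraction — n ×2
linear: ✗ — needs contraction — n ×2
affine: ✗ — needs contraction — n ×2
relevant: ✓ — every one of b, n, a, c, e appears
unrestricted: ✓ — type-checks (T3 -> T2) and nothing is barred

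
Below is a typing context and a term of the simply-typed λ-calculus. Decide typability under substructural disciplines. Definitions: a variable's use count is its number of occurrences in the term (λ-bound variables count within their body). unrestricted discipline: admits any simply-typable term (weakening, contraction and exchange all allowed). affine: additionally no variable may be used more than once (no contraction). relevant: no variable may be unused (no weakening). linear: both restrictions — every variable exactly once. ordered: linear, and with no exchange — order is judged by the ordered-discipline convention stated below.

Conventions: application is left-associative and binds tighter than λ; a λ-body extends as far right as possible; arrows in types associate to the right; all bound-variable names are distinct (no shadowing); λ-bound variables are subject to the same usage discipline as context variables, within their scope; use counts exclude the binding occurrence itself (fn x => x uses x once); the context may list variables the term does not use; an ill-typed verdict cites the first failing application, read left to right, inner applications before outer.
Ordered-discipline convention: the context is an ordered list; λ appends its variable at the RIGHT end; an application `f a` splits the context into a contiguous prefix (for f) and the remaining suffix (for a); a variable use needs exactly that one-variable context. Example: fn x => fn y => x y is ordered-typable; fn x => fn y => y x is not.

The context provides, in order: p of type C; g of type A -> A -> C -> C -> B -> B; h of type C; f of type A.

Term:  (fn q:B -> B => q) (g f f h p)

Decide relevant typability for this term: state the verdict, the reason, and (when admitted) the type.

yes — none of p, g, h, f, q goes unused; term : B -> B
use counts: p=1, g=1, h=1, f=2, q (λ-bound)=1
uses in reading order: q, g, f, f, h, p
typing: well-typed at B -> B
per-discipline verdicts: ordered ✗ | linear ✗ | affine ✗ | relevant ✓ | unrestricted ✓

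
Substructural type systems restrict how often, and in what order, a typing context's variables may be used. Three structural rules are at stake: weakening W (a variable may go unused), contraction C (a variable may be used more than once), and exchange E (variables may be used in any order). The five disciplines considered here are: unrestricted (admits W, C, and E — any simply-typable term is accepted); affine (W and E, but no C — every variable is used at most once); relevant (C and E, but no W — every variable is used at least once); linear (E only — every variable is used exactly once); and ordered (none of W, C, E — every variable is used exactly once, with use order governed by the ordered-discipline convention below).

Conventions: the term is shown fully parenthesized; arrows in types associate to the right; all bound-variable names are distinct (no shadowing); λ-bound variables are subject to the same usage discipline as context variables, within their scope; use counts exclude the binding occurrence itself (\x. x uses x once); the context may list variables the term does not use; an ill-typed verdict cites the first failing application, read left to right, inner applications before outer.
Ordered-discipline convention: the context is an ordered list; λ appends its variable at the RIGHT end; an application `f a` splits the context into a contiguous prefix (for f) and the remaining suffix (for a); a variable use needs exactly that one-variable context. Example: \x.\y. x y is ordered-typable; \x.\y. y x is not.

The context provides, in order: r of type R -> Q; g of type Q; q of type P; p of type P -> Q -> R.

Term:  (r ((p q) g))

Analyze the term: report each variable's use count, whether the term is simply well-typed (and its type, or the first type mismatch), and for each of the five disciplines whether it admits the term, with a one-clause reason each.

counts: r: 1×, g: 1×, q: 1×, p: 1×
left-to-right use order: r, p, q, g
typing: the term checks, with type Q
ordered: ✗ — no contiguous prefix/suffix split fits r, p, q, g
linear: ✓ — single use per variable (r, g, q, p)
affine: ✓ — r, g, q, p: no repeats, contraction unneeded
relevant: ✓ — r, g, q, p: all used, weakening unneeded
unrestricted: ✓ — well-typed at Q; no restrictions here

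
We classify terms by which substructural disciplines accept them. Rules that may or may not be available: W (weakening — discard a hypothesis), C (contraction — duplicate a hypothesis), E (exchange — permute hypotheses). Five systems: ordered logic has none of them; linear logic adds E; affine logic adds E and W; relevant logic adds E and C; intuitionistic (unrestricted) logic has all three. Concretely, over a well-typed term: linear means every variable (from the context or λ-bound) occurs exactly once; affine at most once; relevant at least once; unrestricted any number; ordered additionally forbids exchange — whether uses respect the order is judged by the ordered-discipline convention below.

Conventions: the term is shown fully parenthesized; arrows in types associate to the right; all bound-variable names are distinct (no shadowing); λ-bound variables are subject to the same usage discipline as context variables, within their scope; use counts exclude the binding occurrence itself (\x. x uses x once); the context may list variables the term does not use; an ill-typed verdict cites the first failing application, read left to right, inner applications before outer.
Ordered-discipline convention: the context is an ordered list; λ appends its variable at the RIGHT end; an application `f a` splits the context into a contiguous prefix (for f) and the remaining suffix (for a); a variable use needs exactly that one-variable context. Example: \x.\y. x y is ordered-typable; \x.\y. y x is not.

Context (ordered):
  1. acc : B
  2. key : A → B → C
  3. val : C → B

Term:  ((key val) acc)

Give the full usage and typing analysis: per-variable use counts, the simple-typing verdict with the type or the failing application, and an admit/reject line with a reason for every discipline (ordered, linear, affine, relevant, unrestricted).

use counts: acc=1; key=1; val=1
uses in reading order: key, val, acc
typing: ill-typed: an argument C → B mismatches the expected A
ordered: ✗, the type mismatch rejects it
linear: ✗, not simply typable
affine: ✗, fails simple typing
relevant: ✗, a type mismatch blocks all five
unrestricted: ✗, the type mismatch rejects it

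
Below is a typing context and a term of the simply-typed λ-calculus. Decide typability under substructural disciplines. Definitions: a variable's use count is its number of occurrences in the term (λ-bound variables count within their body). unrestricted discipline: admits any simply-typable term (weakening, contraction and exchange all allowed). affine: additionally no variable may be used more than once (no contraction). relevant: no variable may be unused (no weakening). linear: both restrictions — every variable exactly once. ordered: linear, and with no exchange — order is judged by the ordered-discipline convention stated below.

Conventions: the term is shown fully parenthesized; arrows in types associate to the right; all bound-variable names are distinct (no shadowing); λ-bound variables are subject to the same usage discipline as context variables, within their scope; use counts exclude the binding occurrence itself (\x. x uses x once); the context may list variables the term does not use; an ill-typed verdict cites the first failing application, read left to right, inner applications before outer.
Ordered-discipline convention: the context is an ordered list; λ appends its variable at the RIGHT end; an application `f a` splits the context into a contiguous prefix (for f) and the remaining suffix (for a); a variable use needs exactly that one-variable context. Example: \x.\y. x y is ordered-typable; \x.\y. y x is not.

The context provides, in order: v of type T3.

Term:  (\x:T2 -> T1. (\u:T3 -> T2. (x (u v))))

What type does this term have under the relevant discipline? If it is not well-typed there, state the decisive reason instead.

term : (T2 -> T1) -> (T3 -> T2) -> T1
use counts: v=1, x (bound)=1, u (bound)=1
use order (left to right): x, u, v
typing: well-typed — term : (T2 -> T1) -> (T3 -> T2) -> T1
summary: ordered ✗ | linear ✓ | affine ✓ | relevant ✓ | unrestricted ✓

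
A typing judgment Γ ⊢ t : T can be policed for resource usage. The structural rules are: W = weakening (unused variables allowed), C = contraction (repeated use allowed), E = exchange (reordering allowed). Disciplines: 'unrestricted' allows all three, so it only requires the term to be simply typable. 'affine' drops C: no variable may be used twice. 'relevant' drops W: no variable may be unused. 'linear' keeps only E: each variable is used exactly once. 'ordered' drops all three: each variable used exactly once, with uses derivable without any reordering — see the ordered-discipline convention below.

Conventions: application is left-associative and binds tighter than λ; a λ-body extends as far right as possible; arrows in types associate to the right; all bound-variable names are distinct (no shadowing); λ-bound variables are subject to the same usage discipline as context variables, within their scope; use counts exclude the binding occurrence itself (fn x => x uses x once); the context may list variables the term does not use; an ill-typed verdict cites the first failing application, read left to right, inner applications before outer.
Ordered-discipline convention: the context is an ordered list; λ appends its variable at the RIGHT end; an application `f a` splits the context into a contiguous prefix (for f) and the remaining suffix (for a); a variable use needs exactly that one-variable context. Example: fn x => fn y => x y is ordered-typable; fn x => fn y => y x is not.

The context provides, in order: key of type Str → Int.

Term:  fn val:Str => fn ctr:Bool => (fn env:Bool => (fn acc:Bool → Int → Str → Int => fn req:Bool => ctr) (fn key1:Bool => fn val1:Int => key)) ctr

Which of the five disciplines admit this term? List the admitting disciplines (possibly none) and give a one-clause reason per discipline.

admitted by: unrestricted
use counts: key: 1, val (λ-bound): 0, ctr (λ-bound): 2, env (λ-bound): 0, acc (λ-bound): 0, req (λ-bound): 0, key1 (λ-bound): 0, val1 (λ-bound): 0
uses in reading order: ctr, key, ctr
typing: well-typed at Str → Bool → Bool → Bool
ordered ✗ (ctr ×2 used more than once (contraction); val, env, acc, req, key1, val1 left unused)
linear ✗ (ctr ×2 used more than once (contraction); val, env, acc, req, key1, val1 left unused)
affine ✗ (ctr ×2 used more than once (contraction))
relevant ✗ (val, env, acc, req, key1, val1 left unused)
unrestricted ✓ (typability at Str → Bool → Bool → Bool is all that's needed)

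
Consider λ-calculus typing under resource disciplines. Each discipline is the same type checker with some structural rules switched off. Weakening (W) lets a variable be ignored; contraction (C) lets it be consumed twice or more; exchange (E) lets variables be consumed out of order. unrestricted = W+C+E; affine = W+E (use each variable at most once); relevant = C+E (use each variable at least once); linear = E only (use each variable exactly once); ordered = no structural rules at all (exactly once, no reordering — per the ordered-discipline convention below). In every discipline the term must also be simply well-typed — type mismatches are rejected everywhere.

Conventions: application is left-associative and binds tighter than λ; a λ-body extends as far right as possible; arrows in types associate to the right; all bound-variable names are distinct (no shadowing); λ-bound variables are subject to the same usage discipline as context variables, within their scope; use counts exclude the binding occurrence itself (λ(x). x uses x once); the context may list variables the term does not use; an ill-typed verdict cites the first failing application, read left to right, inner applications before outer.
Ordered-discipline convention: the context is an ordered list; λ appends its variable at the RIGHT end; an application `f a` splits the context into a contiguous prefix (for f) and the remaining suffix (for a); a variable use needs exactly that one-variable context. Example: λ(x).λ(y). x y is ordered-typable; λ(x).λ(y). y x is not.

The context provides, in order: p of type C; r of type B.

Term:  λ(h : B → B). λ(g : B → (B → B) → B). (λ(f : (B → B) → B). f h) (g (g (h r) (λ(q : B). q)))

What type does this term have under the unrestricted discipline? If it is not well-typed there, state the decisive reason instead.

term : (B → B) → (B → (B → B) → B) → B
variable uses: p: 0, r: 1, h (bound): 2, g (bound): 2, f (bound): 1, q (bound): 1
uses in reading order: f, h, g, g, h, r, q
typing: ✓ — (B → B) → (B → (B → B) → B) → B
all disciplines: ordered ✗ | linear ✗ | affine ✗ | relevant ✗ | unrestricted ✓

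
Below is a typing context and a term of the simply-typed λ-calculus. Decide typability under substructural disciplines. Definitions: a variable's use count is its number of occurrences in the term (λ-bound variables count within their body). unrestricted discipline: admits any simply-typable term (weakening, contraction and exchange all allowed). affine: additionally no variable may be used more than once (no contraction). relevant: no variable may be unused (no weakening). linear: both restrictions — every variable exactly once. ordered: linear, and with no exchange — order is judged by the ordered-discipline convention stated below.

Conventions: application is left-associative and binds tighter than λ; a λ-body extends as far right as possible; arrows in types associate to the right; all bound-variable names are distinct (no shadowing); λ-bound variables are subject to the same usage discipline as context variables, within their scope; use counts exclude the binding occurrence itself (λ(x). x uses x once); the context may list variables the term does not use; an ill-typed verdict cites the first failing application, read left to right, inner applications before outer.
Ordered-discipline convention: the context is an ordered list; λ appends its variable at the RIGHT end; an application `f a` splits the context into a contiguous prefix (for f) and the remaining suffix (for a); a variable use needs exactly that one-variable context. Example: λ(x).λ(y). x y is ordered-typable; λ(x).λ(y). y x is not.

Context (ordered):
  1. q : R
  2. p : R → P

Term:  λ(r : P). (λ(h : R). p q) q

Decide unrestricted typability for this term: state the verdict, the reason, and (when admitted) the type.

yes — typability at P → P is all that's needed; term : P → P
use counts: q: 2; p: 1; r (bound): 0; h (bound): 0
uses in reading order: p, q, q
typing: ✓ — P → P
per-discipline verdicts: ordered ✗ | linear ✗ | affine ✗ | relevant ✗ | unrestricted ✓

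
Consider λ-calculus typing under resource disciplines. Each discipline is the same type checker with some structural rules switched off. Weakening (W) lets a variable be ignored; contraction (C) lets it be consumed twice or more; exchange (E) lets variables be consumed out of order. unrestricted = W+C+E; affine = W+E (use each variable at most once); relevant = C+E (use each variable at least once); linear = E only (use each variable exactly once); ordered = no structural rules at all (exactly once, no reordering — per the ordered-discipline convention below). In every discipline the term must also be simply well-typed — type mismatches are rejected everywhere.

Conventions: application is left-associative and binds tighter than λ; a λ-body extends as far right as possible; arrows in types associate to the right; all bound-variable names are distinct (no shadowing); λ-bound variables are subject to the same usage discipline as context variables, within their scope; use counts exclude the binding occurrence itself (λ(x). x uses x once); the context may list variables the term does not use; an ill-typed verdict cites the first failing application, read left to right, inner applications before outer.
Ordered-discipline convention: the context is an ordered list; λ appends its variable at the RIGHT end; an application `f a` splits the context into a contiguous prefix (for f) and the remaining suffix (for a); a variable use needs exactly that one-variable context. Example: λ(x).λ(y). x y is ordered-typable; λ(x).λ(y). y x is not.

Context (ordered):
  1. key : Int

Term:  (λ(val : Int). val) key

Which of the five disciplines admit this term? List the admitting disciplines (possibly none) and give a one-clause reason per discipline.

accepted by: ordered, linear, affine, relevant, unrestricted
usage: key: 1, val (bound): 1
uses in reading order: val, key
typing: well-typed — term : Int
ordered: ✓ — key, val: once each, no exchange needed
linear: ✓ — each of key, val used exactly once
affine: ✓ — no duplicate uses among key, val
relevant: ✓ — every one of key, val appears
unrestricted: ✓ — well-typed at Int; no restrictions here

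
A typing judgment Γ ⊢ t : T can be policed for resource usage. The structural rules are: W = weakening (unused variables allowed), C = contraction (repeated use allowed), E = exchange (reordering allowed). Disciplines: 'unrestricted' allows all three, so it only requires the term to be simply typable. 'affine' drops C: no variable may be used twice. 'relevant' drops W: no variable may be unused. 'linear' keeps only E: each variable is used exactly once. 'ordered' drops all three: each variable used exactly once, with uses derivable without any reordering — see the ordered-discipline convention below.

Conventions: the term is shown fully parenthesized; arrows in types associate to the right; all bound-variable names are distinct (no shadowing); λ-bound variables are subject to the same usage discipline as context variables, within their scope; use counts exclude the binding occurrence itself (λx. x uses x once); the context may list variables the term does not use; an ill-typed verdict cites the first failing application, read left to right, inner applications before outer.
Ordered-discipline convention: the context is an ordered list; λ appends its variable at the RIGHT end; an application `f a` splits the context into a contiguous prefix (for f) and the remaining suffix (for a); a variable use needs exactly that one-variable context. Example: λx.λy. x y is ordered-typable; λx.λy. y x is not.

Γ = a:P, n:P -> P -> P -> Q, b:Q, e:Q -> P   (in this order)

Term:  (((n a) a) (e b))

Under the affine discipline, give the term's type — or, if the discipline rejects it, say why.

not well-typed under affine — needs contraction — a ×2
variable uses: a: 2×; n: 1×; b: 1×; e: 1×
uses in reading order: n, a, a, e, b
typing: well-typed — term : Q
summary: ordered ✗, linear ✗, affine ✗, relevant ✓, unrestricted ✓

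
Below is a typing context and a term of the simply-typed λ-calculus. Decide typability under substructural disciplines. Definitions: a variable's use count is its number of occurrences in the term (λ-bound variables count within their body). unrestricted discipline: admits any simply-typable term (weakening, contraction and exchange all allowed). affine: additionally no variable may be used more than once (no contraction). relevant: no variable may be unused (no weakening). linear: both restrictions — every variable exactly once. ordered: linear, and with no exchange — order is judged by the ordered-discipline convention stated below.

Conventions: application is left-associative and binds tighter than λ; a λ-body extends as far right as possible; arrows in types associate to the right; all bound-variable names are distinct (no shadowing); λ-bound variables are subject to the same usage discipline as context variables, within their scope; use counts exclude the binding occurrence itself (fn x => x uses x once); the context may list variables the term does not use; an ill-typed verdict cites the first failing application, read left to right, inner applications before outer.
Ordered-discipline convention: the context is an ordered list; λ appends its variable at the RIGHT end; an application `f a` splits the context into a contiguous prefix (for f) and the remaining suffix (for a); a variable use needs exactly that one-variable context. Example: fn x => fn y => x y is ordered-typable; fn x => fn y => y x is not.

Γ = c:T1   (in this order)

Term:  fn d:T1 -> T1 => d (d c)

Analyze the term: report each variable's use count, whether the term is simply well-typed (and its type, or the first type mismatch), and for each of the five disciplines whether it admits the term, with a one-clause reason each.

variable uses: c=1, d (λ-bound)=2
use order (left to right): d, d, c
typing: well-typed — term : (T1 -> T1) -> T1
ordered ✗ (uses contraction: d ×2)
linear ✗ (uses contraction: d ×2)
affine ✗ (uses contraction: d ×2)
relevant ✓ (at least one use each (c, d))
unrestricted ✓ (typability at (T1 -> T1) -> T1 is all that's needed)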